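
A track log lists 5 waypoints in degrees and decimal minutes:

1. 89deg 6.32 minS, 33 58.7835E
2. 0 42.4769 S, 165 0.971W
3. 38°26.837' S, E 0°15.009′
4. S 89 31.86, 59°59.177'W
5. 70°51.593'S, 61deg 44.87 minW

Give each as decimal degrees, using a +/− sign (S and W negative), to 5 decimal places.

1. -89.10533, 33.97973
2. -0.70795, -165.01618
3. -38.44728, 0.25015
4. -89.53100, -59.98628
5. -70.85988, -61.74783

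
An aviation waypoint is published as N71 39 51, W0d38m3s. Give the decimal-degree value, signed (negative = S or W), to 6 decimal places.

71.664167, -0.634167

Latitude: 71° + 39/60 + 51/3600 = 71 + 0.650000 + 0.014167 = 71.6641667
N ⇒ keep positive
Lon: 0 + 38/60 + 3/3600 = 0.6341667
hemisphere W, so the sign is −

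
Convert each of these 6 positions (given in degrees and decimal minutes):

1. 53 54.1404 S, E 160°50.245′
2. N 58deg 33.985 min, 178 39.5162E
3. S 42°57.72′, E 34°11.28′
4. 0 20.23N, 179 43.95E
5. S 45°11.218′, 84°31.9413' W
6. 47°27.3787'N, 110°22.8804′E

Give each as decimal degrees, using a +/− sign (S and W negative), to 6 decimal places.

Point 1:
  Lat: 53 + 54.1404/60 = 53.9023400
  S ⇒ negate
  Lon: 160 + 50.245/60 = 160.8374167
  E → positive
Point 2:
  φ: 33.985′ = 0.566417°; total 58.5664167
  N → positive
  Longitude: 178 + 39.5162/60 = 178.6586033
  E ⇒ keep positive
Point 3:
  φ: 42 + 57.72/60 = 42.9620000
  hemisphere S, so the sign is −
  λ: 11.28′ = 0.188000°; total 34.1880000
  E ⇒ keep positive
Point 4:
  Lat: 20.23′ = 0.337167°; total 0.3371667
  N ⇒ keep positive
  λ: 43.95′ = 0.732500°; total 179.7325000
  E ⇒ keep positive
Point 5:
  φ: 11.218′ = 0.186967°; total 45.1869667
  S ⇒ negate
  Longitude: 84 + 31.9413/60 = 84.5323550
  W → negative
Point 6:
  φ: 27.3787′ = 0.456312°; total 47.4563117
  N ⇒ keep positive
  λ: 22.8804′ = 0.381340°; total 110.3813400
  E ⇒ keep positive

1. -53.902340, 160.837417
2. 58.566417, 178.658603
3. -42.962000, 34.188000
4. 0.337167, 179.732500
5. -45.186967, -84.532355
6. 47.456312, 110.381340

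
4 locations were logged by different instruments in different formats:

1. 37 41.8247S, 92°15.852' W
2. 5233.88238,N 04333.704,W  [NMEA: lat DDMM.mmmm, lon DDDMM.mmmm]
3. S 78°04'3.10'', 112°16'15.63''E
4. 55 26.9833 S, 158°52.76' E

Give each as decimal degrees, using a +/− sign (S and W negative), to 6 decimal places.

1. -37.697078, -92.264200
2. 52.564706, -43.561733
3. -78.067528, 112.271008
4. -55.449722, 158.879333

Point 1:
  Lat: 37 + 41.8247/60 = 37.6970783
  S → negative
  Longitude: 15.852′ = 0.264200°; total 92.2642000
  hemisphere W, so the sign is −
Point 2:
  Lat: degrees = first 2 digits = 52, minutes = 33.88238; 52 + 33.88238/60 = 52.5647063
  N → positive
  Lon: degrees = first 3 digits = 43, minutes = 33.704; 43 + 33.704/60 = 43.5617333
  hemisphere W, so the sign is −
Point 3:
  φ: 78° + 4/60 + 3.1/3600 = 78 + 0.066667 + 0.000861 = 78.0675278
  S ⇒ negate
  Longitude: 16′ + 15.63″ = 16.26050′; 112 + 16.26050/60 = 112.2710083
  E ⇒ keep positive
Point 4:
  Lat: 55 + 26.9833/60 = 55.4497217
  S → negative
  Longitude: 52.76′ = 0.879333°; total 158.8793333
  E → positive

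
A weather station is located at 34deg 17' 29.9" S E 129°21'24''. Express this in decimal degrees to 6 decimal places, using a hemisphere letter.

Latitude: 34 + 17/60 + 29.9/3600 = 34.2916389
λ: 129° + 21/60 + 24/3600 = 129 + 0.350000 + 0.006667 = 129.3566667

34.291639° S, 129.356667° E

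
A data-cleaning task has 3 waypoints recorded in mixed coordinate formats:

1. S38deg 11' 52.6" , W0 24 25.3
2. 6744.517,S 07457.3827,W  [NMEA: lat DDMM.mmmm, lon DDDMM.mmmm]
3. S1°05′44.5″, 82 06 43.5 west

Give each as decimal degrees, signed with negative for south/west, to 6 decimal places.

1. -38.197944, -0.407028
2. -67.741950, -74.956378
3. -1.095694, -82.112083

Point 1:
  Lat: 38° + 11/60 + 52.6/3600 = 38 + 0.183333 + 0.014611 = 38.1979444
  S ⇒ negate
  Lon: 0° + 24/60 + 25.3/3600 = 0 + 0.400000 + 0.007028 = 0.4070278
  W → negative
Point 2:
  φ: split at 2 digits → 67° and 44.517′; 67 + 44.517/60 = 67.7419500
  S ⇒ negate
  λ: degrees = first 3 digits = 74, minutes = 57.3827; 74 + 57.3827/60 = 74.9563783
  W → negative
Point 3:
  Latitude: 5′ + 44.5″ = 5.74167′; 1 + 5.74167/60 = 1.0956944
  S → negative
  Lon: 82 + 6/60 + 43.5/3600 = 82.1120833
  W → negative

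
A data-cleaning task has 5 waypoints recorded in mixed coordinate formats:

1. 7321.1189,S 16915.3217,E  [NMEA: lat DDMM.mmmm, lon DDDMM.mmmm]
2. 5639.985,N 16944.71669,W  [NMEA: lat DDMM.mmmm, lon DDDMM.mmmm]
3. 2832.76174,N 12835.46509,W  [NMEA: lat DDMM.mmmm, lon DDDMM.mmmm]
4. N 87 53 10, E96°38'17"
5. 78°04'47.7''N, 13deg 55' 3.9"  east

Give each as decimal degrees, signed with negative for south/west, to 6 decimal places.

1. -73.351982, 169.255362
2. 56.666417, -169.745278
3. 28.546029, -128.591085
4. 87.886111, 96.638056
5. 78.079917, 13.917750

Point 1:
  Lat: split at 2 digits → 73° and 21.1189′; 73 + 21.1189/60 = 73.3519817
  S ⇒ negate
  Longitude: split at 3 digits → 169° and 15.3217′; 169 + 15.3217/60 = 169.2553617
  E → positive
Point 2:
  Latitude: degrees = first 2 digits = 56, minutes = 39.985; 56 + 39.985/60 = 56.6664167
  N → positive
  λ: degrees = first 3 digits = 169, minutes = 44.71669; 169 + 44.71669/60 = 169.7452782
  W ⇒ negate
Point 3:
  Latitude: degrees = first 2 digits = 28, minutes = 32.76174; 28 + 32.76174/60 = 28.5460290
  N ⇒ keep positive
  Lon: split at 3 digits → 128° and 35.46509′; 128 + 35.46509/60 = 128.5910848
  W ⇒ negate
Point 4:
  Lat: 87° + 53/60 + 10/3600 = 87 + 0.883333 + 0.002778 = 87.8861111
  N ⇒ keep positive
  λ: 38′ + 17″ = 38.28333′; 96 + 38.28333/60 = 96.6380556
  E ⇒ keep positive
Point 5:
  Latitude: 4′ + 47.7″ = 4.79500′; 78 + 4.79500/60 = 78.0799167
  N ⇒ keep positive
  λ: 13° + 55/60 + 3.9/3600 = 13 + 0.916667 + 0.001083 = 13.9177500
  E ⇒ keep positive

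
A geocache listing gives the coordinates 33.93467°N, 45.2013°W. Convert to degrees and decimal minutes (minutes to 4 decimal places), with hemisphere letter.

Latitude: minutes = (33.934670 − 33) × 60 = 56.080200
Lon: minutes = (45.201300 − 45) × 60 = 12.078000

33° 56.0802′ N, 45° 12.0780′ W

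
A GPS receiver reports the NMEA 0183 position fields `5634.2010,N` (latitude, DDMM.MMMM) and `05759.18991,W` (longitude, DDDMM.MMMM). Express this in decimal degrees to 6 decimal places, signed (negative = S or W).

56.570017, -57.986499

Latitude: degrees = first 2 digits = 56, minutes = 34.201; 56 + 34.201/60 = 56.5700167
N → positive
Longitude: split at 3 digits → 057° and 59.18991′; 57 + 59.18991/60 = 57.9864985
W ⇒ negate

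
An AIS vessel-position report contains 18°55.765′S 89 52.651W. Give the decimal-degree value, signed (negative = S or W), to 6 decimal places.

Latitude: 55.765′ = 0.929417°; total 18.9294167
hemisphere S, so the sign is −
Lon: 89 + 52.651/60 = 89.8775167
W ⇒ negate

-18.929417, -89.877517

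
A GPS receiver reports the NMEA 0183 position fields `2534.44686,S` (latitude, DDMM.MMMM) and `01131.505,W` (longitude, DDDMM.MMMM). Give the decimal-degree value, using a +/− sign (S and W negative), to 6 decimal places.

-25.574114, -11.525083

φ: degrees = first 2 digits = 25, minutes = 34.44686; 25 + 34.44686/60 = 25.5741143
hemisphere S, so the sign is −
λ: degrees = first 3 digits = 11, minutes = 31.505; 11 + 31.505/60 = 11.5250833
W ⇒ negate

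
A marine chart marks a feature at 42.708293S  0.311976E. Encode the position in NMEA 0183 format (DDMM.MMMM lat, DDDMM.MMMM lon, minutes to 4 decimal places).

4242.4976,S / 00018.7186,E

φ: 42° + 0.708293 × 60 = 42° 42.497580′
Longitude: fractional part 0.311976 → 18.718560 minutes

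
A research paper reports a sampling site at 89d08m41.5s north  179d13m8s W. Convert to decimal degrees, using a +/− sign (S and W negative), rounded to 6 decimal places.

89.144861, -179.218889

Latitude: 8′ + 41.5″ = 8.69167′; 89 + 8.69167/60 = 89.1448611
N → positive
λ: 13′ + 8″ = 13.13333′; 179 + 13.13333/60 = 179.2188889
hemisphere W, so the sign is −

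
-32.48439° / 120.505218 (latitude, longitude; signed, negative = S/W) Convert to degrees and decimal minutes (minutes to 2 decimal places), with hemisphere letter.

32° 29.06′ S, 120° 30.31′ E

Latitude is negative → S; |value| = 32.484390
Lat: 32° + 0.484390 × 60 = 32° 29.0634′
λ: 120° + 0.505218 × 60 = 120° 30.3131′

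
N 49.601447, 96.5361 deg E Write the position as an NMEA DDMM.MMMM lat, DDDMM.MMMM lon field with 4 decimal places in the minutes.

φ: fractional part 0.601447 → 36.086820 minutes
Longitude: 96° + 0.536100 × 60 = 96° 32.166000′

4936.0868,N / 09632.1660,E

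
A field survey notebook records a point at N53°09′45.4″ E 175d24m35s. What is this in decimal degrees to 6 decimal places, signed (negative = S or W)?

53.162611, 175.409722

Latitude: 9′ + 45.4″ = 9.75667′; 53 + 9.75667/60 = 53.1626111
N ⇒ keep positive
Longitude: 175° + 24/60 + 35/3600 = 175 + 0.400000 + 0.009722 = 175.4097222
E → positive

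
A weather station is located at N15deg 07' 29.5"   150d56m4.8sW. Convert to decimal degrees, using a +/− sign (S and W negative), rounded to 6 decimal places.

φ: 15° + 7/60 + 29.5/3600 = 15 + 0.116667 + 0.008194 = 15.1248611
N ⇒ keep positive
Lon: 150 + 56/60 + 4.8/3600 = 150.9346667
hemisphere W, so the sign is −

15.124861, -150.934667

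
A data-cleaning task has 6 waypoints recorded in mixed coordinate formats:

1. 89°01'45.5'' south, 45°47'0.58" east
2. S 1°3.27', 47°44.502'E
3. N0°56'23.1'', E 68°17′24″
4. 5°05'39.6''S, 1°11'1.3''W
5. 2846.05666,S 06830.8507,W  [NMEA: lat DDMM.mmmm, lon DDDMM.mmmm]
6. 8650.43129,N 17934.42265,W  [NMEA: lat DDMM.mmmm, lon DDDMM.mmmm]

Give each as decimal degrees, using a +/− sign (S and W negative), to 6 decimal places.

1. -89.029306, 45.783494
2. -1.054500, 47.741700
3. 0.939750, 68.290000
4. -5.094333, -1.183694
5. -28.767611, -68.514178
6. 86.840522, -179.573711

Point 1:
  Lat: 89 + 1/60 + 45.5/3600 = 89.0293056
  S → negative
  λ: 47′ + 0.58″ = 47.00967′; 45 + 47.00967/60 = 45.7834944
  E ⇒ keep positive
Point 2:
  φ: 1 + 3.27/60 = 1.0545000
  S ⇒ negate
  Lon: 47 + 44.502/60 = 47.7417000
  E ⇒ keep positive
Point 3:
  φ: 0 + 56/60 + 23.1/3600 = 0.9397500
  N ⇒ keep positive
  λ: 17′ + 24″ = 17.40000′; 68 + 17.40000/60 = 68.2900000
  E ⇒ keep positive
Point 4:
  Lat: 5° + 5/60 + 39.6/3600 = 5 + 0.083333 + 0.011000 = 5.0943333
  S → negative
  λ: 11′ + 1.3″ = 11.02167′; 1 + 11.02167/60 = 1.1836944
  W → negative
Point 5:
  Lat: split at 2 digits → 28° and 46.05666′; 28 + 46.05666/60 = 28.7676110
  S ⇒ negate
  λ: degrees = first 3 digits = 68, minutes = 30.8507; 68 + 30.8507/60 = 68.5141783
  hemisphere W, so the sign is −
Point 6:
  Lat: split at 2 digits → 86° and 50.43129′; 86 + 50.43129/60 = 86.8405215
  N → positive
  Longitude: degrees = first 3 digits = 179, minutes = 34.42265; 179 + 34.42265/60 = 179.5737108
  W → negative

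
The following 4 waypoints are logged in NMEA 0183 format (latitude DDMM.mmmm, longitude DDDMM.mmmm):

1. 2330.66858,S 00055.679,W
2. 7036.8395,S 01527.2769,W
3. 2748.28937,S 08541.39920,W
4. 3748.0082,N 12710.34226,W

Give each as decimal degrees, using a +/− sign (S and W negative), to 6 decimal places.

Point 1:
  Lat: degrees = first 2 digits = 23, minutes = 30.66858; 23 + 30.66858/60 = 23.5111430
  S → negative
  λ: degrees = first 3 digits = 0, minutes = 55.679; 0 + 55.679/60 = 0.9279833
  W → negative
Point 2:
  Lat: split at 2 digits → 70° and 36.8395′; 70 + 36.8395/60 = 70.6139917
  S → negative
  λ: degrees = first 3 digits = 15, minutes = 27.2769; 15 + 27.2769/60 = 15.4546150
  W ⇒ negate
Point 3:
  φ: degrees = first 2 digits = 27, minutes = 48.28937; 27 + 48.28937/60 = 27.8048228
  S ⇒ negate
  λ: degrees = first 3 digits = 85, minutes = 41.3992; 85 + 41.3992/60 = 85.6899867
  W → negative
Point 4:
  Lat: split at 2 digits → 37° and 48.0082′; 37 + 48.0082/60 = 37.8001367
  N → positive
  Lon: split at 3 digits → 127° and 10.34226′; 127 + 10.34226/60 = 127.1723710
  W → negative

1. -23.511143, -0.927983
2. -70.613992, -15.454615
3. -27.804823, -85.689987
4. 37.800137, -127.172371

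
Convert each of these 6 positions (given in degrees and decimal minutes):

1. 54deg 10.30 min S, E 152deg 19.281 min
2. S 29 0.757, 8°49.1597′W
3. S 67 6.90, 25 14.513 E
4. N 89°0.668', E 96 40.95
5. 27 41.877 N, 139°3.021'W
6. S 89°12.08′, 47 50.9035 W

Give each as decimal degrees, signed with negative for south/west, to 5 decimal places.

Point 1:
  Lat: 54 + 10.3/60 = 54.171667
  S ⇒ negate
  Lon: 19.281′ = 0.321350°; total 152.321350
  E → positive
Point 2:
  Lat: 29 + 0.757/60 = 29.012617
  S → negative
  Lon: 8 + 49.1597/60 = 8.819328
  W → negative
Point 3:
  φ: 67 + 6.9/60 = 67.115000
  S → negative
  λ: 25 + 14.513/60 = 25.241883
  E ⇒ keep positive
Point 4:
  φ: 0.668′ = 0.011133°; total 89.011133
  N → positive
  λ: 96 + 40.95/60 = 96.682500
  E → positive
Point 5:
  Latitude: 41.877′ = 0.697950°; total 27.697950
  N → positive
  Longitude: 3.021′ = 0.050350°; total 139.050350
  hemisphere W, so the sign is −
Point 6:
  φ: 89 + 12.08/60 = 89.201333
  hemisphere S, so the sign is −
  Lon: 47 + 50.9035/60 = 47.848392
  W → negative

1. -54.17167, 152.32135
2. -29.01262, -8.81933
3. -67.11500, 25.24188
4. 89.01113, 96.68250
5. 27.69795, -139.05035
6. -89.20133, -47.84839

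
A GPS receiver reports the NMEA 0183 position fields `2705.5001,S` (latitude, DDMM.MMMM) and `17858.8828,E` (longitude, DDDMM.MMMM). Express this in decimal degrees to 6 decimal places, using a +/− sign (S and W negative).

Lat: split at 2 digits → 27° and 5.5001′; 27 + 5.5001/60 = 27.0916683
S → negative
Lon: degrees = first 3 digits = 178, minutes = 58.8828; 178 + 58.8828/60 = 178.9813800
E → positive

-27.091668, 178.981380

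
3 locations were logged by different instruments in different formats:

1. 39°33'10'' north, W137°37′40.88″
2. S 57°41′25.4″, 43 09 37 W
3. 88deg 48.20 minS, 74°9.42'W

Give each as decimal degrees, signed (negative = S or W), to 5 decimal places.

1. 39.55278, -137.62802
2. -57.69039, -43.16028
3. -88.80333, -74.15700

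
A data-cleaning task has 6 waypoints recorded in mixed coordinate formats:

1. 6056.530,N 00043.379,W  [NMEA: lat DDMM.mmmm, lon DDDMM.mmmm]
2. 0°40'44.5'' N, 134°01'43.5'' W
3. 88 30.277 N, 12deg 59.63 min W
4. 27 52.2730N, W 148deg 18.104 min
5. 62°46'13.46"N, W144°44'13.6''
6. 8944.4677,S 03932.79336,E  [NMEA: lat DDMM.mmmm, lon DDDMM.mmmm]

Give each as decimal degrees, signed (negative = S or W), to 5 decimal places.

Point 1:
  φ: split at 2 digits → 60° and 56.53′; 60 + 56.53/60 = 60.942167
  N ⇒ keep positive
  Longitude: split at 3 digits → 000° and 43.379′; 0 + 43.379/60 = 0.722983
  W → negative
Point 2:
  Lat: 0 + 40/60 + 44.5/3600 = 0.679028
  N → positive
  Longitude: 134° + 1/60 + 43.5/3600 = 134 + 0.016667 + 0.012083 = 134.028750
  hemisphere W, so the sign is −
Point 3:
  φ: 30.277′ = 0.504617°; total 88.504617
  N ⇒ keep positive
  Longitude: 12 + 59.63/60 = 12.993833
  W → negative
Point 4:
  φ: 52.273′ = 0.871217°; total 27.871217
  N ⇒ keep positive
  Longitude: 18.104′ = 0.301733°; total 148.301733
  hemisphere W, so the sign is −
Point 5:
  Lat: 46′ + 13.46″ = 46.22433′; 62 + 46.22433/60 = 62.770406
  N ⇒ keep positive
  Lon: 144° + 44/60 + 13.6/3600 = 144 + 0.733333 + 0.003778 = 144.737111
  hemisphere W, so the sign is −
Point 6:
  Lat: split at 2 digits → 89° and 44.4677′; 89 + 44.4677/60 = 89.741128
  hemisphere S, so the sign is −
  λ: split at 3 digits → 039° and 32.79336′; 39 + 32.79336/60 = 39.546556
  E → positive

1. 60.94217, -0.72298
2. 0.67903, -134.02875
3. 88.50462, -12.99383
4. 27.87122, -148.30173
5. 62.77041, -144.73711
6. -89.74113, 39.54656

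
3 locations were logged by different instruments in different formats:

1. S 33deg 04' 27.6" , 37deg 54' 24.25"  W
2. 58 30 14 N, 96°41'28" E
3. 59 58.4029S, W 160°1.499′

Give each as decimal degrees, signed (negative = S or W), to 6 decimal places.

Point 1:
  φ: 33° + 4/60 + 27.6/3600 = 33 + 0.066667 + 0.007667 = 33.0743333
  hemisphere S, so the sign is −
  λ: 37 + 54/60 + 24.25/3600 = 37.9067361
  W ⇒ negate
Point 2:
  φ: 30′ + 14″ = 30.23333′; 58 + 30.23333/60 = 58.5038889
  N → positive
  Lon: 96° + 41/60 + 28/3600 = 96 + 0.683333 + 0.007778 = 96.6911111
  E ⇒ keep positive
Point 3:
  Lat: 59 + 58.4029/60 = 59.9733817
  hemisphere S, so the sign is −
  λ: 160 + 1.499/60 = 160.0249833
  W ⇒ negate

1. -33.074333, -37.906736
2. 58.503889, 96.691111
3. -59.973382, -160.024983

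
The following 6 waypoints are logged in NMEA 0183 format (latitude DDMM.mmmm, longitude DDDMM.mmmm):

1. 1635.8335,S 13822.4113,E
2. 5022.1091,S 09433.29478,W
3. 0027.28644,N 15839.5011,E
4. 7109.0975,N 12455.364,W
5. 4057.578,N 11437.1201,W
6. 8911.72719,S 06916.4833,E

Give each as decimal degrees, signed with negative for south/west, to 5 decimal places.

Point 1:
  Latitude: degrees = first 2 digits = 16, minutes = 35.8335; 16 + 35.8335/60 = 16.597225
  hemisphere S, so the sign is −
  Lon: degrees = first 3 digits = 138, minutes = 22.4113; 138 + 22.4113/60 = 138.373522
  E ⇒ keep positive
Point 2:
  Latitude: degrees = first 2 digits = 50, minutes = 22.1091; 50 + 22.1091/60 = 50.368485
  hemisphere S, so the sign is −
  λ: split at 3 digits → 094° and 33.29478′; 94 + 33.29478/60 = 94.554913
  W ⇒ negate
Point 3:
  φ: degrees = first 2 digits = 0, minutes = 27.28644; 0 + 27.28644/60 = 0.454774
  N ⇒ keep positive
  Longitude: split at 3 digits → 158° and 39.5011′; 158 + 39.5011/60 = 158.658352
  E → positive
Point 4:
  Lat: split at 2 digits → 71° and 9.0975′; 71 + 9.0975/60 = 71.151625
  N → positive
  Longitude: split at 3 digits → 124° and 55.364′; 124 + 55.364/60 = 124.922733
  W → negative
Point 5:
  Latitude: split at 2 digits → 40° and 57.578′; 40 + 57.578/60 = 40.959633
  N → positive
  Longitude: split at 3 digits → 114° and 37.1201′; 114 + 37.1201/60 = 114.618668
  W → negative
Point 6:
  φ: split at 2 digits → 89° and 11.72719′; 89 + 11.72719/60 = 89.195453
  hemisphere S, so the sign is −
  λ: degrees = first 3 digits = 69, minutes = 16.4833; 69 + 16.4833/60 = 69.274722
  E → positive

1. -16.59723, 138.37352
2. -50.36849, -94.55491
3. 0.45477, 158.65835
4. 71.15163, -124.92273
5. 40.95963, -114.61867
6. -89.19545, 69.27472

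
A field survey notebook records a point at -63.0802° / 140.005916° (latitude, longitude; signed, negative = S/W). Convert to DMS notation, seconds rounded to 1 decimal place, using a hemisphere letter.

63°04′48.7″ S, 140°00′21.3″ E

Latitude is negative → S; |value| = 63.080200
Latitude: whole degrees 63; 4.81200′ → 4′ and 48.720″
Lon: 0.005916° → 0.35496′; 0.35496 × 60 = 21.298″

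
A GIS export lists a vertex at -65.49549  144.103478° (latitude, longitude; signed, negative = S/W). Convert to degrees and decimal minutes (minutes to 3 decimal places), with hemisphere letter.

65° 29.729′ S, 144° 6.209′ E

Latitude is negative → S; |value| = 65.495490
Lat: minutes = (65.495490 − 65) × 60 = 29.72940
λ: fractional part 0.103478 → 6.20868 minutes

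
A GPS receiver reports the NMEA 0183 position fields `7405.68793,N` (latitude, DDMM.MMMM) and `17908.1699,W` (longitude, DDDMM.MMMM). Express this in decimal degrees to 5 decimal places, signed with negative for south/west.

74.09480, -179.13617

Latitude: split at 2 digits → 74° and 5.68793′; 74 + 5.68793/60 = 74.094799
N ⇒ keep positive
λ: degrees = first 3 digits = 179, minutes = 8.1699; 179 + 8.1699/60 = 179.136165
W ⇒ negate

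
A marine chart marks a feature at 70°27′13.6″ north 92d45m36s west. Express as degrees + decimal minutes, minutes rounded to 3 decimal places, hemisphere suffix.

70° 27.227′ N, 92° 45.600′ W

φ: 27 + 13.6/60 = 27.22667′
λ: seconds/60 = 0.60000; minutes = 45 + 0.60000 = 45.60000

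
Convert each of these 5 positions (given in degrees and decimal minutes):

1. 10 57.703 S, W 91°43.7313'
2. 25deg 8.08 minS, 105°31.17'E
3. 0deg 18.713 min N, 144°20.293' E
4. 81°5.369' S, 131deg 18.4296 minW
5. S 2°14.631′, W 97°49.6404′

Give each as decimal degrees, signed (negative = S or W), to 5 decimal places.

1. -10.96172, -91.72886
2. -25.13467, 105.51950
3. 0.31188, 144.33822
4. -81.08948, -131.30716
5. -2.24385, -97.82734

Point 1:
  φ: 57.703′ = 0.961717°; total 10.961717
  S ⇒ negate
  Longitude: 43.7313′ = 0.728855°; total 91.728855
  W ⇒ negate
Point 2:
  Latitude: 25 + 8.08/60 = 25.134667
  S ⇒ negate
  λ: 31.17′ = 0.519500°; total 105.519500
  E → positive
Point 3:
  Latitude: 0 + 18.713/60 = 0.311883
  N → positive
  λ: 20.293′ = 0.338217°; total 144.338217
  E ⇒ keep positive
Point 4:
  φ: 81 + 5.369/60 = 81.089483
  S ⇒ negate
  λ: 131 + 18.4296/60 = 131.307160
  W ⇒ negate
Point 5:
  Latitude: 2 + 14.631/60 = 2.243850
  hemisphere S, so the sign is −
  Lon: 97 + 49.6404/60 = 97.827340
  W → negative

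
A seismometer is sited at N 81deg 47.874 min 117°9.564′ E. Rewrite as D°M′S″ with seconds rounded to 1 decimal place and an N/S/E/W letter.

81°47′52.4″ N, 117°09′33.8″ E

φ: fractional minutes 0.87400 × 60 = 52.440″
Longitude: 9.56400′ → 9′ and 0.56400 × 60 = 33.840″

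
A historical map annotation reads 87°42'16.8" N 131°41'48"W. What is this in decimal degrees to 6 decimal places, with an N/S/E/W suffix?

87.704667° N, 131.696667° W

φ: 87° + 42/60 + 16.8/3600 = 87 + 0.700000 + 0.004667 = 87.7046667
Longitude: 41′ + 48″ = 41.80000′; 131 + 41.80000/60 = 131.6966667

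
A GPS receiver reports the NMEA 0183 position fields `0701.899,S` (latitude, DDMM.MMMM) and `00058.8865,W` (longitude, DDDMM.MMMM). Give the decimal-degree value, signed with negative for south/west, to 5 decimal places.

-7.03165, -0.98144

Lat: split at 2 digits → 07° and 1.899′; 7 + 1.899/60 = 7.031650
hemisphere S, so the sign is −
Lon: split at 3 digits → 000° and 58.8865′; 0 + 58.8865/60 = 0.981442
W ⇒ negate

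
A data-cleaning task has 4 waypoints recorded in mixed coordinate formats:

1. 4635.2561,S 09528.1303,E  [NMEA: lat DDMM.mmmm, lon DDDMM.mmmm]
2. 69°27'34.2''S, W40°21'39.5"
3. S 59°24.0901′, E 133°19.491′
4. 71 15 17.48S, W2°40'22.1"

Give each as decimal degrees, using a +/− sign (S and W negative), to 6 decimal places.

Point 1:
  Latitude: degrees = first 2 digits = 46, minutes = 35.2561; 46 + 35.2561/60 = 46.5876017
  hemisphere S, so the sign is −
  λ: degrees = first 3 digits = 95, minutes = 28.1303; 95 + 28.1303/60 = 95.4688383
  E ⇒ keep positive
Point 2:
  Lat: 69° + 27/60 + 34.2/3600 = 69 + 0.450000 + 0.009500 = 69.4595000
  S → negative
  λ: 40 + 21/60 + 39.5/3600 = 40.3609722
  W → negative
Point 3:
  φ: 24.0901′ = 0.401502°; total 59.4015017
  S ⇒ negate
  Longitude: 133 + 19.491/60 = 133.3248500
  E → positive
Point 4:
  Latitude: 71 + 15/60 + 17.48/3600 = 71.2548556
  S → negative
  Lon: 40′ + 22.1″ = 40.36833′; 2 + 40.36833/60 = 2.6728056
  W → negative

1. -46.587602, 95.468838
2. -69.459500, -40.360972
3. -59.401502, 133.324850
4. -71.254856, -2.672806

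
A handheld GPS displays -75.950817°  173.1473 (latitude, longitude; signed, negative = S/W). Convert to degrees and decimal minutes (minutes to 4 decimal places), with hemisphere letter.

Latitude is negative → S; |value| = 75.950817
Lat: 75° + 0.950817 × 60 = 75° 57.049020′
Longitude: minutes = (173.147300 − 173) × 60 = 8.838000

75° 57.0490′ S, 173° 8.8380′ E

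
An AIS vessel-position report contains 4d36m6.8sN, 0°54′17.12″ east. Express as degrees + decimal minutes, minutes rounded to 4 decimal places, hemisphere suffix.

4° 36.1133′ N, 0° 54.2853′ E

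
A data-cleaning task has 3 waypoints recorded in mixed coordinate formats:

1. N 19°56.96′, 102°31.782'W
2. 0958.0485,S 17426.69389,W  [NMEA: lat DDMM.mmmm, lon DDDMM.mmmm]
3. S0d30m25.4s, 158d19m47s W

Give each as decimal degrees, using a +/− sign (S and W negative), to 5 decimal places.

Point 1:
  Lat: 19 + 56.96/60 = 19.949333
  N ⇒ keep positive
  λ: 102 + 31.782/60 = 102.529700
  W ⇒ negate
Point 2:
  φ: split at 2 digits → 09° and 58.0485′; 9 + 58.0485/60 = 9.967475
  S ⇒ negate
  Lon: split at 3 digits → 174° and 26.69389′; 174 + 26.69389/60 = 174.444898
  W ⇒ negate
Point 3:
  Latitude: 0° + 30/60 + 25.4/3600 = 0 + 0.500000 + 0.007056 = 0.507056
  S ⇒ negate
  Longitude: 158 + 19/60 + 47/3600 = 158.329722
  W → negative

1. 19.94933, -102.52970
2. -9.96748, -174.44490
3. -0.50706, -158.32972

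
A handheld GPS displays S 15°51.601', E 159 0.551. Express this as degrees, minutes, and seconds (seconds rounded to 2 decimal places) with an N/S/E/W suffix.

Lat: fractional minutes 0.60100 × 60 = 36.0600″
Longitude: fractional minutes 0.55100 × 60 = 33.0600″

15°51′36.06″ S, 159°00′33.06″ E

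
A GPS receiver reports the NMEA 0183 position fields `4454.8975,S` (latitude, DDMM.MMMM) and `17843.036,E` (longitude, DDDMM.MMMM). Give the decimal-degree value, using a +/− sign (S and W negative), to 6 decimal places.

-44.914958, 178.717267

Lat: degrees = first 2 digits = 44, minutes = 54.8975; 44 + 54.8975/60 = 44.9149583
hemisphere S, so the sign is −
λ: degrees = first 3 digits = 178, minutes = 43.036; 178 + 43.036/60 = 178.7172667
E → positive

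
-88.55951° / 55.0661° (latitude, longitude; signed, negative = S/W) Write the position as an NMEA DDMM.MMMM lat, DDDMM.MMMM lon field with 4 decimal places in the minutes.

Latitude is negative → S; |value| = 88.559510
Latitude: 88° + 0.559510 × 60 = 88° 33.570600′
λ: 55° + 0.066100 × 60 = 55° 3.966000′

8833.5706,S / 05503.9660,E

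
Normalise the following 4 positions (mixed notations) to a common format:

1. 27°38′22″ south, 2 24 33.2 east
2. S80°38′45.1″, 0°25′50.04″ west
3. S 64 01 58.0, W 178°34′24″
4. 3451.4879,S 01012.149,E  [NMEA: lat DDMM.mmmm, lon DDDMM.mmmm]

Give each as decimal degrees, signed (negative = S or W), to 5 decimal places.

Point 1:
  Latitude: 27° + 38/60 + 22/3600 = 27 + 0.633333 + 0.006111 = 27.639444
  S ⇒ negate
  λ: 2° + 24/60 + 33.2/3600 = 2 + 0.400000 + 0.009222 = 2.409222
  E → positive
Point 2:
  Lat: 80 + 38/60 + 45.1/3600 = 80.645861
  S → negative
  λ: 0 + 25/60 + 50.04/3600 = 0.430567
  W ⇒ negate
Point 3:
  φ: 64° + 1/60 + 58/3600 = 64 + 0.016667 + 0.016111 = 64.032778
  hemisphere S, so the sign is −
  λ: 34′ + 24″ = 34.40000′; 178 + 34.40000/60 = 178.573333
  W ⇒ negate
Point 4:
  φ: degrees = first 2 digits = 34, minutes = 51.4879; 34 + 51.4879/60 = 34.858132
  hemisphere S, so the sign is −
  Longitude: degrees = first 3 digits = 10, minutes = 12.149; 10 + 12.149/60 = 10.202483
  E → positive

1. -27.63944, 2.40922
2. -80.64586, -0.43057
3. -64.03278, -178.57333
4. -34.85813, 10.20248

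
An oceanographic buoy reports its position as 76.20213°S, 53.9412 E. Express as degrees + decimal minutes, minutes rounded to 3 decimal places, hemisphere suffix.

76° 12.128′ S, 53° 56.472′ E

Latitude: fractional part 0.202130 → 12.12780 minutes
Longitude: minutes = (53.941200 − 53) × 60 = 56.47200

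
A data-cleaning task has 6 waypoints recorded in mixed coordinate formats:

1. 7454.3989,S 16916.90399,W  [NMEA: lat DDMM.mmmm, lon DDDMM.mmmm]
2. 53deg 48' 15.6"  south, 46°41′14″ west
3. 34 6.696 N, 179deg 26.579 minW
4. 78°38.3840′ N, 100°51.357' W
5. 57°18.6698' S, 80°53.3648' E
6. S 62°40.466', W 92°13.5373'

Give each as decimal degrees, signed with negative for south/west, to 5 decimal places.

1. -74.90665, -169.28173
2. -53.80433, -46.68722
3. 34.11160, -179.44298
4. 78.63973, -100.85595
5. -57.31116, 80.88941
6. -62.67443, -92.22562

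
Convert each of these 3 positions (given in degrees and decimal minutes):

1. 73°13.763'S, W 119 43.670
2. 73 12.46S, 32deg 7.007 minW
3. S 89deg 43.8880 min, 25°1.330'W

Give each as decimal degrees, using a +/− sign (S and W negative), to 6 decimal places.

Point 1:
  φ: 13.763′ = 0.229383°; total 73.2293833
  S ⇒ negate
  λ: 119 + 43.67/60 = 119.7278333
  W ⇒ negate
Point 2:
  Lat: 73 + 12.46/60 = 73.2076667
  S ⇒ negate
  λ: 7.007′ = 0.116783°; total 32.1167833
  hemisphere W, so the sign is −
Point 3:
  Latitude: 43.888′ = 0.731467°; total 89.7314667
  S → negative
  Longitude: 25 + 1.33/60 = 25.0221667
  W ⇒ negate

1. -73.229383, -119.727833
2. -73.207667, -32.116783
3. -89.731467, -25.022167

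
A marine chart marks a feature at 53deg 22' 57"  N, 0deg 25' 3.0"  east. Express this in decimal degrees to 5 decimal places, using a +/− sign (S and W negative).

53.38250, 0.41750

φ: 53 + 22/60 + 57/3600 = 53.382500
N ⇒ keep positive
Lon: 25′ + 3″ = 25.05000′; 0 + 25.05000/60 = 0.417500
E → positive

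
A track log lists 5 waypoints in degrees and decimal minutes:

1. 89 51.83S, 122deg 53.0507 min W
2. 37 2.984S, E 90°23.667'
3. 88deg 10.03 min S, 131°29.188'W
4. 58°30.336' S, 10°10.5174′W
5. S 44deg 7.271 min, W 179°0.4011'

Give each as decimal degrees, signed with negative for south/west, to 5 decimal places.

1. -89.86383, -122.88418
2. -37.04973, 90.39445
3. -88.16717, -131.48647
4. -58.50560, -10.17529
5. -44.12118, -179.00669

Point 1:
  φ: 89 + 51.83/60 = 89.863833
  S ⇒ negate
  Longitude: 53.0507′ = 0.884178°; total 122.884178
  W ⇒ negate
Point 2:
  Latitude: 37 + 2.984/60 = 37.049733
  S ⇒ negate
  Longitude: 90 + 23.667/60 = 90.394450
  E → positive
Point 3:
  Lat: 10.03′ = 0.167167°; total 88.167167
  S ⇒ negate
  Lon: 131 + 29.188/60 = 131.486467
  W ⇒ negate
Point 4:
  φ: 30.336′ = 0.505600°; total 58.505600
  hemisphere S, so the sign is −
  Longitude: 10 + 10.5174/60 = 10.175290
  hemisphere W, so the sign is −
Point 5:
  φ: 7.271′ = 0.121183°; total 44.121183
  S → negative
  Longitude: 0.4011′ = 0.006685°; total 179.006685
  hemisphere W, so the sign is −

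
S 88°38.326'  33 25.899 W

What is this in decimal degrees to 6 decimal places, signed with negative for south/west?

Latitude: 38.326′ = 0.638767°; total 88.6387667
S → negative
Lon: 25.899′ = 0.431650°; total 33.4316500
W ⇒ negate

-88.638767, -33.431650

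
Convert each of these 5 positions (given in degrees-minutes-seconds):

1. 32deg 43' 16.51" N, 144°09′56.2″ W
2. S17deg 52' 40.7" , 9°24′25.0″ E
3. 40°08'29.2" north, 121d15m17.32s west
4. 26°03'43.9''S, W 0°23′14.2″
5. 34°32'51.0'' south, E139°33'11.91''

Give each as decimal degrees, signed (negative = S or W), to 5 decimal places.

Point 1:
  Lat: 32 + 43/60 + 16.51/3600 = 32.721253
  N → positive
  Longitude: 9′ + 56.2″ = 9.93667′; 144 + 9.93667/60 = 144.165611
  W ⇒ negate
Point 2:
  Lat: 17 + 52/60 + 40.7/3600 = 17.877972
  hemisphere S, so the sign is −
  Longitude: 24′ + 25″ = 24.41667′; 9 + 24.41667/60 = 9.406944
  E ⇒ keep positive
Point 3:
  Lat: 8′ + 29.2″ = 8.48667′; 40 + 8.48667/60 = 40.141444
  N ⇒ keep positive
  λ: 121 + 15/60 + 17.32/3600 = 121.254811
  hemisphere W, so the sign is −
Point 4:
  Lat: 3′ + 43.9″ = 3.73167′; 26 + 3.73167/60 = 26.062194
  S ⇒ negate
  Longitude: 0 + 23/60 + 14.2/3600 = 0.387278
  W → negative
Point 5:
  φ: 32′ + 51″ = 32.85000′; 34 + 32.85000/60 = 34.547500
  S → negative
  Lon: 139° + 33/60 + 11.91/3600 = 139 + 0.550000 + 0.003308 = 139.553308
  E ⇒ keep positive

1. 32.72125, -144.16561
2. -17.87797, 9.40694
3. 40.14144, -121.25481
4. -26.06219, -0.38728
5. -34.54750, 139.55331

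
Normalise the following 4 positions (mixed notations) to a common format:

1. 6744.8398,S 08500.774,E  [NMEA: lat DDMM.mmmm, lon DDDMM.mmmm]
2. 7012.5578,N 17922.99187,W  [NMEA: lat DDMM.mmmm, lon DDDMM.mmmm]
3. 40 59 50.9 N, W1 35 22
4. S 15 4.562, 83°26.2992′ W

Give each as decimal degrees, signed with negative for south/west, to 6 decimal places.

1. -67.747330, 85.012900
2. 70.209297, -179.383198
3. 40.997472, -1.589444
4. -15.076033, -83.438320

Point 1:
  Lat: degrees = first 2 digits = 67, minutes = 44.8398; 67 + 44.8398/60 = 67.7473300
  S → negative
  λ: degrees = first 3 digits = 85, minutes = 0.774; 85 + 0.774/60 = 85.0129000
  E → positive
Point 2:
  Latitude: split at 2 digits → 70° and 12.5578′; 70 + 12.5578/60 = 70.2092967
  N ⇒ keep positive
  λ: degrees = first 3 digits = 179, minutes = 22.99187; 179 + 22.99187/60 = 179.3831978
  hemisphere W, so the sign is −
Point 3:
  Latitude: 40° + 59/60 + 50.9/3600 = 40 + 0.983333 + 0.014139 = 40.9974722
  N ⇒ keep positive
  Lon: 1° + 35/60 + 22/3600 = 1 + 0.583333 + 0.006111 = 1.5894444
  hemisphere W, so the sign is −
Point 4:
  φ: 4.562′ = 0.076033°; total 15.0760333
  S ⇒ negate
  λ: 83 + 26.2992/60 = 83.4383200
  W ⇒ negate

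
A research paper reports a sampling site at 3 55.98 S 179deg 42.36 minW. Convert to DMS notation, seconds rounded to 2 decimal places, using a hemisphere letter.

3°55′58.80″ S, 179°42′21.60″ W

Lat: 55.98000′ → 55′ and 0.98000 × 60 = 58.8000″
λ: 42.36000′ → 42′ and 0.36000 × 60 = 21.6000″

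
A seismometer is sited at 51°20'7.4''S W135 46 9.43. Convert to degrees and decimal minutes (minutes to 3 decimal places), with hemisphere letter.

51° 20.123′ S, 135° 46.157′ W

Latitude: 20 + 7.4/60 = 20.12333′
Longitude: seconds/60 = 0.15717; minutes = 46 + 0.15717 = 46.15717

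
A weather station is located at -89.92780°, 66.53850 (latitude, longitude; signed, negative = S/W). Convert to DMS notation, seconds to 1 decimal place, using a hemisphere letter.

Latitude is negative → S; |value| = 89.927800
φ: 0.927800 × 60 = 55.66800′ → 55′, remainder × 60 = 40.080″
Longitude: 0.538500° → 32.31000′; 0.31000 × 60 = 18.600″

89°55′40.1″ S, 66°32′18.6″ E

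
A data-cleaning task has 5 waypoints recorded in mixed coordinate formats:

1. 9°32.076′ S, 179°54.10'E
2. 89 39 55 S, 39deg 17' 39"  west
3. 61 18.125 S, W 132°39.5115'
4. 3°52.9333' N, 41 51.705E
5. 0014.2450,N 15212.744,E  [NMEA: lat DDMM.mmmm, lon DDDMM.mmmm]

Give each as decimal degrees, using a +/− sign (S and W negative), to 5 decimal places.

Point 1:
  Lat: 32.076′ = 0.534600°; total 9.534600
  S ⇒ negate
  λ: 179 + 54.1/60 = 179.901667
  E → positive
Point 2:
  Latitude: 89 + 39/60 + 55/3600 = 89.665278
  S ⇒ negate
  Longitude: 39° + 17/60 + 39/3600 = 39 + 0.283333 + 0.010833 = 39.294167
  hemisphere W, so the sign is −
Point 3:
  Latitude: 18.125′ = 0.302083°; total 61.302083
  S ⇒ negate
  Lon: 39.5115′ = 0.658525°; total 132.658525
  W → negative
Point 4:
  Lat: 52.9333′ = 0.882222°; total 3.882222
  N ⇒ keep positive
  Longitude: 41 + 51.705/60 = 41.861750
  E ⇒ keep positive
Point 5:
  φ: degrees = first 2 digits = 0, minutes = 14.245; 0 + 14.245/60 = 0.237417
  N → positive
  Lon: degrees = first 3 digits = 152, minutes = 12.744; 152 + 12.744/60 = 152.212400
  E → positive

1. -9.53460, 179.90167
2. -89.66528, -39.29417
3. -61.30208, -132.65853
4. 3.88222, 41.86175
5. 0.23742, 152.21240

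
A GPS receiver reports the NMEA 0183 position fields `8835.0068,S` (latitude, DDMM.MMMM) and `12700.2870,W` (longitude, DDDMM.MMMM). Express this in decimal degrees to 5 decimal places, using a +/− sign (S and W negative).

Latitude: degrees = first 2 digits = 88, minutes = 35.0068; 88 + 35.0068/60 = 88.583447
S → negative
Longitude: degrees = first 3 digits = 127, minutes = 0.287; 127 + 0.287/60 = 127.004783
hemisphere W, so the sign is −

-88.58345, -127.00478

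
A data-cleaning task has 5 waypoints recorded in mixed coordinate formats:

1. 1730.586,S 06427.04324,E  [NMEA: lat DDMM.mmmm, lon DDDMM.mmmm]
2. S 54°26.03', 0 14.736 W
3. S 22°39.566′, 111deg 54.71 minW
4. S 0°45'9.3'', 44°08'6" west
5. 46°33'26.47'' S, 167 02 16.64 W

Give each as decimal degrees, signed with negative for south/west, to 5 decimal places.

Point 1:
  φ: degrees = first 2 digits = 17, minutes = 30.586; 17 + 30.586/60 = 17.509767
  hemisphere S, so the sign is −
  λ: degrees = first 3 digits = 64, minutes = 27.04324; 64 + 27.04324/60 = 64.450721
  E → positive
Point 2:
  Latitude: 26.03′ = 0.433833°; total 54.433833
  S → negative
  Lon: 0 + 14.736/60 = 0.245600
  W → negative
Point 3:
  φ: 22 + 39.566/60 = 22.659433
  hemisphere S, so the sign is −
  λ: 54.71′ = 0.911833°; total 111.911833
  W → negative
Point 4:
  φ: 0 + 45/60 + 9.3/3600 = 0.752583
  hemisphere S, so the sign is −
  Lon: 8′ + 6″ = 8.10000′; 44 + 8.10000/60 = 44.135000
  hemisphere W, so the sign is −
Point 5:
  Latitude: 46° + 33/60 + 26.47/3600 = 46 + 0.550000 + 0.007353 = 46.557353
  hemisphere S, so the sign is −
  Lon: 167° + 2/60 + 16.64/3600 = 167 + 0.033333 + 0.004622 = 167.037956
  hemisphere W, so the sign is −

1. -17.50977, 64.45072
2. -54.43383, -0.24560
3. -22.65943, -111.91183
4. -0.75258, -44.13500
5. -46.55735, -167.03796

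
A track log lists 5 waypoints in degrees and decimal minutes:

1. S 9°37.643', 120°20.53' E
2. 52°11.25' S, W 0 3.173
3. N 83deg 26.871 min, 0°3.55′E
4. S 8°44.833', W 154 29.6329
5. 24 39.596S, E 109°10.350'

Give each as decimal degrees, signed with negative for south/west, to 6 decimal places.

Point 1:
  φ: 37.643′ = 0.627383°; total 9.6273833
  S ⇒ negate
  Longitude: 120 + 20.53/60 = 120.3421667
  E → positive
Point 2:
  φ: 11.25′ = 0.187500°; total 52.1875000
  S → negative
  λ: 3.173′ = 0.052883°; total 0.0528833
  W ⇒ negate
Point 3:
  φ: 83 + 26.871/60 = 83.4478500
  N → positive
  Lon: 0 + 3.55/60 = 0.0591667
  E ⇒ keep positive
Point 4:
  φ: 44.833′ = 0.747217°; total 8.7472167
  hemisphere S, so the sign is −
  Lon: 154 + 29.6329/60 = 154.4938817
  W ⇒ negate
Point 5:
  Lat: 24 + 39.596/60 = 24.6599333
  S ⇒ negate
  λ: 10.35′ = 0.172500°; total 109.1725000
  E ⇒ keep positive

1. -9.627383, 120.342167
2. -52.187500, -0.052883
3. 83.447850, 0.059167
4. -8.747217, -154.493882
5. -24.659933, 109.172500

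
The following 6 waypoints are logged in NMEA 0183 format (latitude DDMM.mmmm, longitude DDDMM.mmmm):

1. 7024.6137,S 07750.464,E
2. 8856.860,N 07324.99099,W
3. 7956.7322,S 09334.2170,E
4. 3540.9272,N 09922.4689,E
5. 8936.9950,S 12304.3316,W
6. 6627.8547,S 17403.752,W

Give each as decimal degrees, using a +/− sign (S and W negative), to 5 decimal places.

1. -70.41023, 77.84107
2. 88.94767, -73.41652
3. -79.94554, 93.57028
4. 35.68212, 99.37448
5. -89.61658, -123.07219
6. -66.46425, -174.06253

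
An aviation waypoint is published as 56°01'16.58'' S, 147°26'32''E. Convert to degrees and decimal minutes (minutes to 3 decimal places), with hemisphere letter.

Latitude: seconds/60 = 0.27633; minutes = 1 + 0.27633 = 1.27633
Longitude: 26 + 32/60 = 26.53333′

56° 1.276′ S, 147° 26.533′ E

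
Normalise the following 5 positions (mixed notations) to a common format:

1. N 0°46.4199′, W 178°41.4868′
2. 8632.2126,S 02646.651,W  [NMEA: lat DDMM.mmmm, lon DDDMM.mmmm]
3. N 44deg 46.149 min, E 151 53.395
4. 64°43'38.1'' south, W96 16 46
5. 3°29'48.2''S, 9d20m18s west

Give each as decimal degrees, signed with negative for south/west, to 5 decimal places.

1. 0.77367, -178.69145
2. -86.53688, -26.77752
3. 44.76915, 151.88992
4. -64.72725, -96.27944
5. -3.49672, -9.33833

Point 1:
  φ: 46.4199′ = 0.773665°; total 0.773665
  N ⇒ keep positive
  Lon: 41.4868′ = 0.691447°; total 178.691447
  W ⇒ negate
Point 2:
  Latitude: split at 2 digits → 86° and 32.2126′; 86 + 32.2126/60 = 86.536877
  S → negative
  Longitude: degrees = first 3 digits = 26, minutes = 46.651; 26 + 46.651/60 = 26.777517
  W ⇒ negate
Point 3:
  Latitude: 46.149′ = 0.769150°; total 44.769150
  N → positive
  λ: 53.395′ = 0.889917°; total 151.889917
  E ⇒ keep positive
Point 4:
  φ: 43′ + 38.1″ = 43.63500′; 64 + 43.63500/60 = 64.727250
  S ⇒ negate
  Longitude: 96° + 16/60 + 46/3600 = 96 + 0.266667 + 0.012778 = 96.279444
  W ⇒ negate
Point 5:
  φ: 29′ + 48.2″ = 29.80333′; 3 + 29.80333/60 = 3.496722
  S ⇒ negate
  λ: 20′ + 18″ = 20.30000′; 9 + 20.30000/60 = 9.338333
  hemisphere W, so the sign is −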